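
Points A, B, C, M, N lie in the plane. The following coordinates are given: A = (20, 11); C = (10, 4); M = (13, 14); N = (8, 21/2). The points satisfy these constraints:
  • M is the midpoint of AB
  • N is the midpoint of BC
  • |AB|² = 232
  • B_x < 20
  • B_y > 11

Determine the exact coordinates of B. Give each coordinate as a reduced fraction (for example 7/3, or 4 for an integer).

1. B_x = 6  [B = 2·M−A = 2·(13, 14)−(20, 11)]
2. B_y = 17  [B = 2·M−A = 2·(13, 14)−(20, 11)]
   so B = (6, 17)

B = (6, 17)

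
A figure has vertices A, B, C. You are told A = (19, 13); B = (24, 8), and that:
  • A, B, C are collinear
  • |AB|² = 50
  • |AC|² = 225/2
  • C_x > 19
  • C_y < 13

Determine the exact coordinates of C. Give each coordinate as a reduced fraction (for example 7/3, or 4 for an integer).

1. C_x = 53/2  [[A, B, C are collinear ⇒ 5x+5y-160=0] ∩ [|C−(19, 13)|²=225/2]]
2. C_y = 11/2  [[A, B, C are collinear ⇒ 5x+5y-160=0] ∩ [|C−(19, 13)|²=225/2]]
   so C = (53/2, 11/2)

C = (53/2, 11/2)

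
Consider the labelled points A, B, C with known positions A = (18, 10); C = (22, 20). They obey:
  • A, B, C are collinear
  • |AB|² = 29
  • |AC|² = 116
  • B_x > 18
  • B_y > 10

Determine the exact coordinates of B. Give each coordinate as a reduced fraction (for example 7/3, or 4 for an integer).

B = (20, 15)

1. B_x = 20  [[A, B, C are collinear ⇒ 10x-4y-140=0] ∩ [|B−(18, 10)|²=29]]
2. B_y = 15  [[A, B, C are collinear ⇒ 10x-4y-140=0] ∩ [|B−(18, 10)|²=29]]
   so B = (20, 15)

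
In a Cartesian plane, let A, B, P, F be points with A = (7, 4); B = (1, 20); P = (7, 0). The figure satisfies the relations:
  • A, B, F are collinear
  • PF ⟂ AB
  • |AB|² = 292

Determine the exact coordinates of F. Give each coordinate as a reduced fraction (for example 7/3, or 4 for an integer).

1. F_x = 607/73  [[A, B, F are collinear ⇒ -16x-6y+136=0] ∩ [PF ⟂ AB ⇒ -6x+16y+42=0]]
2. F_y = 36/73  [[A, B, F are collinear ⇒ -16x-6y+136=0] ∩ [PF ⟂ AB ⇒ -6x+16y+42=0]]
   so F = (607/73, 36/73)

F = (607/73, 36/73)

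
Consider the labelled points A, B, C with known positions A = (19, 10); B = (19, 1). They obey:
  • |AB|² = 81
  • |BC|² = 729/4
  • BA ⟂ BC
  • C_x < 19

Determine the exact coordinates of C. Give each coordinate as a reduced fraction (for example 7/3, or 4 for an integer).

1. C_x = 11/2  [[BA ⟂ BC ⇒ 9y-9=0] ∩ [|C−(19, 1)|²=729/4]]
2. C_y = 1  [[BA ⟂ BC ⇒ 9y-9=0] ∩ [|C−(19, 1)|²=729/4]]
   so C = (11/2, 1)

C = (11/2, 1)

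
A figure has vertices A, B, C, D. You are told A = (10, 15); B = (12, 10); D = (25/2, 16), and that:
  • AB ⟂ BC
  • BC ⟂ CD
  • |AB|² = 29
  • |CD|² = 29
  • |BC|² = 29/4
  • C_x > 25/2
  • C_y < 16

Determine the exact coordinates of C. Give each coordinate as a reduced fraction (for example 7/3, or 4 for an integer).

C = (29/2, 11)

1. C_x = 29/2  [[AB ⟂ BC ⇒ 2x-5y+26=0] ∩ [|C−(25/2, 16)|²=29]]
2. C_y = 11  [[AB ⟂ BC ⇒ 2x-5y+26=0] ∩ [|C−(25/2, 16)|²=29]]
   so C = (29/2, 11)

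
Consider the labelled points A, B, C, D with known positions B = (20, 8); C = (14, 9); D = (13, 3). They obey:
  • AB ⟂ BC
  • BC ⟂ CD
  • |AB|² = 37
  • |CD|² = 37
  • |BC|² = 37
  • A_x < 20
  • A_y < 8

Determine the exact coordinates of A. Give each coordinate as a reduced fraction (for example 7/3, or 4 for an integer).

A = (19, 2)

1. A_x = 19  [[AB ⟂ BC ⇒ 6x-1y-112=0] ∩ [|A−(20, 8)|²=37]]
2. A_y = 2  [[AB ⟂ BC ⇒ 6x-1y-112=0] ∩ [|A−(20, 8)|²=37]]
   so A = (19, 2)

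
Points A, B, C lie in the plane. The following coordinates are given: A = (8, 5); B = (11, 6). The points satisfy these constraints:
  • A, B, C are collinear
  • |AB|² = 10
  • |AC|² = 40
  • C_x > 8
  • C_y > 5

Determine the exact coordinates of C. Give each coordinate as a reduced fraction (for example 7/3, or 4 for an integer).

1. C_x = 14  [[A, B, C are collinear ⇒ -1x+3y-7=0] ∩ [|C−(8, 5)|²=40]]
2. C_y = 7  [[A, B, C are collinear ⇒ -1x+3y-7=0] ∩ [|C−(8, 5)|²=40]]
   so C = (14, 7)

C = (14, 7)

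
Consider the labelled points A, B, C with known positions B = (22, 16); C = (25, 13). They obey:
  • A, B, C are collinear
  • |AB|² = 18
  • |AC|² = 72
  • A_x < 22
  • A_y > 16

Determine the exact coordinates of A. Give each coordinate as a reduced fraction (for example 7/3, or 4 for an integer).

A = (19, 19)

1. A_x = 19  [[A, B, C are collinear ⇒ 3x+3y-114=0] ∩ [|A−(22, 16)|²=18]]
2. A_y = 19  [[A, B, C are collinear ⇒ 3x+3y-114=0] ∩ [|A−(22, 16)|²=18]]
   so A = (19, 19)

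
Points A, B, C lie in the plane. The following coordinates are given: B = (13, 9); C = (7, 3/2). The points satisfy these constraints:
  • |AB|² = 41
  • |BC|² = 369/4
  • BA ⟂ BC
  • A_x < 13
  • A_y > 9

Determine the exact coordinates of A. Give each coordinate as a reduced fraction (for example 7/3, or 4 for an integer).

A = (8, 13)

1. A_x = 8  [[BA ⟂ BC ⇒ -6x-15/2y+291/2=0] ∩ [|A−(13, 9)|²=41]]
2. A_y = 13  [[BA ⟂ BC ⇒ -6x-15/2y+291/2=0] ∩ [|A−(13, 9)|²=41]]
   so A = (8, 13)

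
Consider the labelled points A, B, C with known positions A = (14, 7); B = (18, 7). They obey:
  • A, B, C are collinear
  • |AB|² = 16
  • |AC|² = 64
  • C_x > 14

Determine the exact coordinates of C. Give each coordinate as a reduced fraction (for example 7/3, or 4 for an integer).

1. C_x = 22  [[A, B, C are collinear ⇒ 4y-28=0] ∩ [|C−(14, 7)|²=64]]
2. C_y = 7  [[A, B, C are collinear ⇒ 4y-28=0] ∩ [|C−(14, 7)|²=64]]
   so C = (22, 7)

C = (22, 7)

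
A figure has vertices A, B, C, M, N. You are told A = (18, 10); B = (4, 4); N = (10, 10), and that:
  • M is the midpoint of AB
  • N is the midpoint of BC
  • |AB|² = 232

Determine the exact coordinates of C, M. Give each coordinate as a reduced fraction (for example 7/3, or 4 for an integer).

1. M_x = 11  [2·M = A+B = (18, 10)+(4, 4)]
2. M_y = 7  [2·M = A+B = (18, 10)+(4, 4)]
   so M = (11, 7)
3. C_x = 16  [C = 2·N−B = 2·(10, 10)−(4, 4)]
4. C_y = 16  [C = 2·N−B = 2·(10, 10)−(4, 4)]
   so C = (16, 16)

C = (16, 16)
M = (11, 7)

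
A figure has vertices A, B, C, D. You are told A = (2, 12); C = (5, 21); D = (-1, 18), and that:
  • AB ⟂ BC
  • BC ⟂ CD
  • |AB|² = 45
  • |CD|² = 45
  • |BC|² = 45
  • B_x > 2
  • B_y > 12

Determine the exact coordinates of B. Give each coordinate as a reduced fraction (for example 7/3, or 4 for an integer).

1. B_x = 8  [[BC ⟂ CD ⇒ 6x+3y-93=0] ∩ [|B−(2, 12)|²=45]]
2. B_y = 15  [[BC ⟂ CD ⇒ 6x+3y-93=0] ∩ [|B−(2, 12)|²=45]]
   so B = (8, 15)

B = (8, 15)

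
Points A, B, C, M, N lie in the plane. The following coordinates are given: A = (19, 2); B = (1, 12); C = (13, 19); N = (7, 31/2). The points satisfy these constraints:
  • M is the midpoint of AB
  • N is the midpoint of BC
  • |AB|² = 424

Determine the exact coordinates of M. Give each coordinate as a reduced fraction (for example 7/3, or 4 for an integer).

1. M_x = 10  [2·M = A+B = (19, 2)+(1, 12)]
2. M_y = 7  [2·M = A+B = (19, 2)+(1, 12)]
   so M = (10, 7)

M = (10, 7)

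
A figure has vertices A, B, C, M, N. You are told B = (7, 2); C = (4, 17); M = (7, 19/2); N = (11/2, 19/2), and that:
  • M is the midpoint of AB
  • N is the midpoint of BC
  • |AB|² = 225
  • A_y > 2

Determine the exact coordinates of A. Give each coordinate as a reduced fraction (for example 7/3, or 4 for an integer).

1. A_x = 7  [A = 2·M−B = 2·(7, 19/2)−(7, 2)]
2. A_y = 17  [A = 2·M−B = 2·(7, 19/2)−(7, 2)]
   so A = (7, 17)

A = (7, 17)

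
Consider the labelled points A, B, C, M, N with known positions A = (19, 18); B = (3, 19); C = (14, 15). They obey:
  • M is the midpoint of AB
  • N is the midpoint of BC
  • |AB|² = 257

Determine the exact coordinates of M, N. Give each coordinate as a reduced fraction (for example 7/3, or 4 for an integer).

M = (11, 37/2)
N = (17/2, 17)

1. M_x = 11  [2·M = A+B = (19, 18)+(3, 19)]
2. M_y = 37/2  [2·M = A+B = (19, 18)+(3, 19)]
   so M = (11, 37/2)
3. N_x = 17/2  [2·N = B+C = (3, 19)+(14, 15)]
4. N_y = 17  [2·N = B+C = (3, 19)+(14, 15)]
   so N = (17/2, 17)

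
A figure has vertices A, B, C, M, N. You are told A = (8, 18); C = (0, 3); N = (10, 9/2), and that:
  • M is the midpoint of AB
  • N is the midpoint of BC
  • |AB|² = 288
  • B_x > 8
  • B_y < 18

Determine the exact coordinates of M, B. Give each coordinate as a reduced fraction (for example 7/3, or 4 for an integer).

M = (14, 12)
B = (20, 6)

1. B_x = 20  [B = 2·N−C = 2·(10, 9/2)−(0, 3)]
2. B_y = 6  [B = 2·N−C = 2·(10, 9/2)−(0, 3)]
   so B = (20, 6)
3. M_x = 14  [2·M = A+B = (8, 18)+(20, 6)]
4. M_y = 12  [2·M = A+B = (8, 18)+(20, 6)]
   so M = (14, 12)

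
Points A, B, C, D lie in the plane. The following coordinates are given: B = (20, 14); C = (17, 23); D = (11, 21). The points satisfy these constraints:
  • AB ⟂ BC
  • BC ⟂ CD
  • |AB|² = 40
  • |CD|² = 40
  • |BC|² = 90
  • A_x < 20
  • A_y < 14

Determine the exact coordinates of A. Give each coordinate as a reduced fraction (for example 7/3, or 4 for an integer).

1. A_x = 14  [[AB ⟂ BC ⇒ 3x-9y+66=0] ∩ [|A−(20, 14)|²=40]]
2. A_y = 12  [[AB ⟂ BC ⇒ 3x-9y+66=0] ∩ [|A−(20, 14)|²=40]]
   so A = (14, 12)

A = (14, 12)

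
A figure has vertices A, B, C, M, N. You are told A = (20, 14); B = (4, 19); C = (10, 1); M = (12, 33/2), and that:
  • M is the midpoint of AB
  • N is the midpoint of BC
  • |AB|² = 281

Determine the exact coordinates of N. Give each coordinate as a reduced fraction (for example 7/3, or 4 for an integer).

N = (7, 10)

1. N_x = 7  [2·N = B+C = (4, 19)+(10, 1)]
2. N_y = 10  [2·N = B+C = (4, 19)+(10, 1)]
   so N = (7, 10)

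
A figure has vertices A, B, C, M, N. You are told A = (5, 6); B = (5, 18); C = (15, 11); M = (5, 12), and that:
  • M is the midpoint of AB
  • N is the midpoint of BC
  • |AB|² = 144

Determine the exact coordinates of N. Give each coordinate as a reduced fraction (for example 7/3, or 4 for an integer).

N = (10, 29/2)

1. N_x = 10  [2·N = B+C = (5, 18)+(15, 11)]
2. N_y = 29/2  [2·N = B+C = (5, 18)+(15, 11)]
   so N = (10, 29/2)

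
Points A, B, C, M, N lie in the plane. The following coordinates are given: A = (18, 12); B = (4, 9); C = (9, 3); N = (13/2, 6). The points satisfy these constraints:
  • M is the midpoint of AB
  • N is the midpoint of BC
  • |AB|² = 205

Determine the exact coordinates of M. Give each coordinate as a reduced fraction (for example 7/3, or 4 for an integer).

1. M_x = 11  [2·M = A+B = (18, 12)+(4, 9)]
2. M_y = 21/2  [2·M = A+B = (18, 12)+(4, 9)]
   so M = (11, 21/2)

M = (11, 21/2)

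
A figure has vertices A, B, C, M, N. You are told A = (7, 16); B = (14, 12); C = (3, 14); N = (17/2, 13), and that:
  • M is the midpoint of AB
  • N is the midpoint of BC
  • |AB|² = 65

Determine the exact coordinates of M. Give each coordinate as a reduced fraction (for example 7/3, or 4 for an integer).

1. M_x = 21/2  [2·M = A+B = (7, 16)+(14, 12)]
2. M_y = 14  [2·M = A+B = (7, 16)+(14, 12)]
   so M = (21/2, 14)

M = (21/2, 14)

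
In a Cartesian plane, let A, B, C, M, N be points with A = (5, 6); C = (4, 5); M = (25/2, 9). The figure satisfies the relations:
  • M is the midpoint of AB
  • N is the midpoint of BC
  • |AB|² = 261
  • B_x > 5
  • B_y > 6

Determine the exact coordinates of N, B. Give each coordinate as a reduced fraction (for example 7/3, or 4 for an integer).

N = (12, 17/2)
B = (20, 12)

1. B_x = 20  [B = 2·M−A = 2·(25/2, 9)−(5, 6)]
2. B_y = 12  [B = 2·M−A = 2·(25/2, 9)−(5, 6)]
   so B = (20, 12)
3. N_x = 12  [2·N = B+C = (20, 12)+(4, 5)]
4. N_y = 17/2  [2·N = B+C = (20, 12)+(4, 5)]
   so N = (12, 17/2)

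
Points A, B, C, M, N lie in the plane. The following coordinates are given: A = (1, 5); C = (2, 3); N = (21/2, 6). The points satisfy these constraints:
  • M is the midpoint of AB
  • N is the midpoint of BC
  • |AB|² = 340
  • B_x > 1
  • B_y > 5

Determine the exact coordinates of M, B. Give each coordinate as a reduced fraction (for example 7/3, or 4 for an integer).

1. B_x = 19  [B = 2·N−C = 2·(21/2, 6)−(2, 3)]
2. B_y = 9  [B = 2·N−C = 2·(21/2, 6)−(2, 3)]
   so B = (19, 9)
3. M_x = 10  [2·M = A+B = (1, 5)+(19, 9)]
4. M_y = 7  [2·M = A+B = (1, 5)+(19, 9)]
   so M = (10, 7)

M = (10, 7)
B = (19, 9)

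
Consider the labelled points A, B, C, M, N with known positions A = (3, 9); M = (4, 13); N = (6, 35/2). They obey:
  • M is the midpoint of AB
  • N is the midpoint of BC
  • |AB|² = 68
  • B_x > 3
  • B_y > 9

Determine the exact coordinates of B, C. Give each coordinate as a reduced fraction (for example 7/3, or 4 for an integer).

1. B_x = 5  [B = 2·M−A = 2·(4, 13)−(3, 9)]
2. B_y = 17  [B = 2·M−A = 2·(4, 13)−(3, 9)]
   so B = (5, 17)
3. C_x = 7  [C = 2·N−B = 2·(6, 35/2)−(5, 17)]
4. C_y = 18  [C = 2·N−B = 2·(6, 35/2)−(5, 17)]
   so C = (7, 18)

B = (5, 17)
C = (7, 18)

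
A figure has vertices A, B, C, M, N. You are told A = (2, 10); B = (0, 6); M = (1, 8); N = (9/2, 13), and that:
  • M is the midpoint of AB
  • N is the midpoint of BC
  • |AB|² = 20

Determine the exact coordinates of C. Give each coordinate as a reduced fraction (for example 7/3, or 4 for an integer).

1. C_x = 9  [C = 2·N−B = 2·(9/2, 13)−(0, 6)]
2. C_y = 20  [C = 2·N−B = 2·(9/2, 13)−(0, 6)]
   so C = (9, 20)

C = (9, 20)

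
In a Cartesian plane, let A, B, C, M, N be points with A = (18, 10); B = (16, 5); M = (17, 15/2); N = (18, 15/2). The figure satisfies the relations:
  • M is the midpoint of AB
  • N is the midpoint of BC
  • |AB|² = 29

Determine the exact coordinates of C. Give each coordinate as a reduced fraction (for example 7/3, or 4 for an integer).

1. C_x = 20  [C = 2·N−B = 2·(18, 15/2)−(16, 5)]
2. C_y = 10  [C = 2·N−B = 2·(18, 15/2)−(16, 5)]
   so C = (20, 10)

C = (20, 10)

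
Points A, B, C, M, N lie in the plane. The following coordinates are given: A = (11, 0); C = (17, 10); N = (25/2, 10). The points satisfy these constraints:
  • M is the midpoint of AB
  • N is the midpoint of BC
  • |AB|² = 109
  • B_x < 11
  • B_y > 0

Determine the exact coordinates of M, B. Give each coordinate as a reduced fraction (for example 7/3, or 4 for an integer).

1. B_x = 8  [B = 2·N−C = 2·(25/2, 10)−(17, 10)]
2. B_y = 10  [B = 2·N−C = 2·(25/2, 10)−(17, 10)]
   so B = (8, 10)
3. M_x = 19/2  [2·M = A+B = (11, 0)+(8, 10)]
4. M_y = 5  [2·M = A+B = (11, 0)+(8, 10)]
   so M = (19/2, 5)

M = (19/2, 5)
B = (8, 10)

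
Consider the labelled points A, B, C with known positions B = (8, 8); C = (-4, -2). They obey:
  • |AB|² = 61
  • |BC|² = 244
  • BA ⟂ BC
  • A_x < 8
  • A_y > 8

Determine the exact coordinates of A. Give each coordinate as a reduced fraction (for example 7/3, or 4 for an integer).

1. A_x = 3  [[BA ⟂ BC ⇒ -12x-10y+176=0] ∩ [|A−(8, 8)|²=61]]
2. A_y = 14  [[BA ⟂ BC ⇒ -12x-10y+176=0] ∩ [|A−(8, 8)|²=61]]
   so A = (3, 14)

A = (3, 14)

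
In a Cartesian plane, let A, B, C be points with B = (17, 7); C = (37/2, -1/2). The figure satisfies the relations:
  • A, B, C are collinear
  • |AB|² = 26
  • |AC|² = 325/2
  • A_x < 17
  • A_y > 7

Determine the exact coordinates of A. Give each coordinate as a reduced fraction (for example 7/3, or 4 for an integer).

A = (16, 12)

1. A_x = 16  [[A, B, C are collinear ⇒ 15/2x+3/2y-138=0] ∩ [|A−(17, 7)|²=26]]
2. A_y = 12  [[A, B, C are collinear ⇒ 15/2x+3/2y-138=0] ∩ [|A−(17, 7)|²=26]]
   so A = (16, 12)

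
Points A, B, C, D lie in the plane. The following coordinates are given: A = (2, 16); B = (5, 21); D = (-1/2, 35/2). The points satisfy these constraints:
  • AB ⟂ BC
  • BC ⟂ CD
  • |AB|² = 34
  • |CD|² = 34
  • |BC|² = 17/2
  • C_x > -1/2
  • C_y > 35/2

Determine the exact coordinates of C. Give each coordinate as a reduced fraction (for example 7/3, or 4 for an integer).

1. C_x = 5/2  [[AB ⟂ BC ⇒ 3x+5y-120=0] ∩ [|C−(-1/2, 35/2)|²=34]]
2. C_y = 45/2  [[AB ⟂ BC ⇒ 3x+5y-120=0] ∩ [|C−(-1/2, 35/2)|²=34]]
   so C = (5/2, 45/2)

C = (5/2, 45/2)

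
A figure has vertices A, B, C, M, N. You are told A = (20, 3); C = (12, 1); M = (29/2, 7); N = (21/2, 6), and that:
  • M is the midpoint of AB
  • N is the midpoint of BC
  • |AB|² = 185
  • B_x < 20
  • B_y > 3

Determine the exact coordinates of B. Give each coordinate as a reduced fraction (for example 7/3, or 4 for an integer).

1. B_x = 9  [B = 2·M−A = 2·(29/2, 7)−(20, 3)]
2. B_y = 11  [B = 2·M−A = 2·(29/2, 7)−(20, 3)]
   so B = (9, 11)

B = (9, 11)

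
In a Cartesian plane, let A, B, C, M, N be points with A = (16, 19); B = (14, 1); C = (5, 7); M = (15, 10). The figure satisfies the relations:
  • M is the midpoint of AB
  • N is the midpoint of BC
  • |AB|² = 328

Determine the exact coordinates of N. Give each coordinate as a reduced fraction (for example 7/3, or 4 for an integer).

N = (19/2, 4)

1. N_x = 19/2  [2·N = B+C = (14, 1)+(5, 7)]
2. N_y = 4  [2·N = B+C = (14, 1)+(5, 7)]
   so N = (19/2, 4)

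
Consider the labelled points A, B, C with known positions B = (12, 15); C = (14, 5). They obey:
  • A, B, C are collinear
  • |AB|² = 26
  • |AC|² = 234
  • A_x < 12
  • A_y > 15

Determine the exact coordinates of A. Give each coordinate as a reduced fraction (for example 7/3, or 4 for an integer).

1. A_x = 11  [[A, B, C are collinear ⇒ 10x+2y-150=0] ∩ [|A−(12, 15)|²=26]]
2. A_y = 20  [[A, B, C are collinear ⇒ 10x+2y-150=0] ∩ [|A−(12, 15)|²=26]]
   so A = (11, 20)

A = (11, 20)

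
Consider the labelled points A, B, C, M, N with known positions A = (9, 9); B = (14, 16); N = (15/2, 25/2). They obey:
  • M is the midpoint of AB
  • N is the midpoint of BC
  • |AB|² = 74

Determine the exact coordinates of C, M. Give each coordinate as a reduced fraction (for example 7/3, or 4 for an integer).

1. M_x = 23/2  [2·M = A+B = (9, 9)+(14, 16)]
2. M_y = 25/2  [2·M = A+B = (9, 9)+(14, 16)]
   so M = (23/2, 25/2)
3. C_x = 1  [C = 2·N−B = 2·(15/2, 25/2)−(14, 16)]
4. C_y = 9  [C = 2·N−B = 2·(15/2, 25/2)−(14, 16)]
   so C = (1, 9)

C = (1, 9)
M = (23/2, 25/2)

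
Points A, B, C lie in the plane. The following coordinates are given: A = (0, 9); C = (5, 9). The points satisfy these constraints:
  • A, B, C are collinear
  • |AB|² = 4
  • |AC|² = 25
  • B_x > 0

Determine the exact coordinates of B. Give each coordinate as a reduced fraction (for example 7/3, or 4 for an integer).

1. B_x = 2  [[A, B, C are collinear ⇒ -5y+45=0] ∩ [|B−(0, 9)|²=4]]
2. B_y = 9  [[A, B, C are collinear ⇒ -5y+45=0] ∩ [|B−(0, 9)|²=4]]
   so B = (2, 9)

B = (2, 9)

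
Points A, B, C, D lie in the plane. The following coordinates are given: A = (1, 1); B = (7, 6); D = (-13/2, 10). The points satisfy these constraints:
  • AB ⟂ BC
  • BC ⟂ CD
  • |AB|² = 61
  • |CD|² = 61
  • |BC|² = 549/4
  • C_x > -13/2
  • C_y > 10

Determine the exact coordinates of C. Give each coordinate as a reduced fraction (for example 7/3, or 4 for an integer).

1. C_x = -1/2  [[AB ⟂ BC ⇒ 6x+5y-72=0] ∩ [|C−(-13/2, 10)|²=61]]
2. C_y = 15  [[AB ⟂ BC ⇒ 6x+5y-72=0] ∩ [|C−(-13/2, 10)|²=61]]
   so C = (-1/2, 15)

C = (-1/2, 15)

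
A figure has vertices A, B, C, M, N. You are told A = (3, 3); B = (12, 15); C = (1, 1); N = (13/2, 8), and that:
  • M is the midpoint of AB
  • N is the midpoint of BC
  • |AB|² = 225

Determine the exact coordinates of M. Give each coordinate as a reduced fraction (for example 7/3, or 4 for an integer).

M = (15/2, 9)

1. M_x = 15/2  [2·M = A+B = (3, 3)+(12, 15)]
2. M_y = 9  [2·M = A+B = (3, 3)+(12, 15)]
   so M = (15/2, 9)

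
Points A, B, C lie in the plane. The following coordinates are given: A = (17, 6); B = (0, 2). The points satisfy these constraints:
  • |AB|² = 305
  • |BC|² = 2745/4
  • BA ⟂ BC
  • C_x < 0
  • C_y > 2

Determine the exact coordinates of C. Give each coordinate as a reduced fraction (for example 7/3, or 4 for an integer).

1. C_x = -6  [[BA ⟂ BC ⇒ 17x+4y-8=0] ∩ [|C−(0, 2)|²=2745/4]]
2. C_y = 55/2  [[BA ⟂ BC ⇒ 17x+4y-8=0] ∩ [|C−(0, 2)|²=2745/4]]
   so C = (-6, 55/2)

C = (-6, 55/2)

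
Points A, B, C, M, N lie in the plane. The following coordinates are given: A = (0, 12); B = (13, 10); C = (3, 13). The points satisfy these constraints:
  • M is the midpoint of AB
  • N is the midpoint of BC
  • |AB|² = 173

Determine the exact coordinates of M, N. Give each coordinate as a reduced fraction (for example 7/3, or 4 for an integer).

M = (13/2, 11)
N = (8, 23/2)

1. M_x = 13/2  [2·M = A+B = (0, 12)+(13, 10)]
2. M_y = 11  [2·M = A+B = (0, 12)+(13, 10)]
   so M = (13/2, 11)
3. N_x = 8  [2·N = B+C = (13, 10)+(3, 13)]
4. N_y = 23/2  [2·N = B+C = (13, 10)+(3, 13)]
   so N = (8, 23/2)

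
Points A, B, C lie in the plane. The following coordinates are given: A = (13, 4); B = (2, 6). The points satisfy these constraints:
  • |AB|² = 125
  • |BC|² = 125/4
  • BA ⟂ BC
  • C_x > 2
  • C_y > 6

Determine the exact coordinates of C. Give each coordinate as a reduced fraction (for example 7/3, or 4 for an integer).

1. C_x = 3  [[BA ⟂ BC ⇒ 11x-2y-10=0] ∩ [|C−(2, 6)|²=125/4]]
2. C_y = 23/2  [[BA ⟂ BC ⇒ 11x-2y-10=0] ∩ [|C−(2, 6)|²=125/4]]
   so C = (3, 23/2)

C = (3, 23/2)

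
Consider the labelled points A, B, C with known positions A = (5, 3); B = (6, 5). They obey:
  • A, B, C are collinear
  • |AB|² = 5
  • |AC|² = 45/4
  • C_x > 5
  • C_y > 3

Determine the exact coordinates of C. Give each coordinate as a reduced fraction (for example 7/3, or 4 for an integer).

C = (13/2, 6)

1. C_x = 13/2  [[A, B, C are collinear ⇒ -2x+1y+7=0] ∩ [|C−(5, 3)|²=45/4]]
2. C_y = 6  [[A, B, C are collinear ⇒ -2x+1y+7=0] ∩ [|C−(5, 3)|²=45/4]]
   so C = (13/2, 6)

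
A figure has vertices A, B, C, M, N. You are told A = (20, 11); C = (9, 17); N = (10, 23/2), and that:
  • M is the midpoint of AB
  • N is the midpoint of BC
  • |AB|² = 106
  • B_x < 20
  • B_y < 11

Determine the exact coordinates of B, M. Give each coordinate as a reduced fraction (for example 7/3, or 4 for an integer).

1. B_x = 11  [B = 2·N−C = 2·(10, 23/2)−(9, 17)]
2. B_y = 6  [B = 2·N−C = 2·(10, 23/2)−(9, 17)]
   so B = (11, 6)
3. M_x = 31/2  [2·M = A+B = (20, 11)+(11, 6)]
4. M_y = 17/2  [2·M = A+B = (20, 11)+(11, 6)]
   so M = (31/2, 17/2)

B = (11, 6)
M = (31/2, 17/2)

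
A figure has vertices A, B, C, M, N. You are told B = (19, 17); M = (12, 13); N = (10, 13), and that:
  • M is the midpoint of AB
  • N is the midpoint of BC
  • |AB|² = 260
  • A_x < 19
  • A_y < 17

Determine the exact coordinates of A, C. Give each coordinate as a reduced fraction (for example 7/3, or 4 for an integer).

A = (5, 9)
C = (1, 9)

1. A_x = 5  [A = 2·M−B = 2·(12, 13)−(19, 17)]
2. A_y = 9  [A = 2·M−B = 2·(12, 13)−(19, 17)]
   so A = (5, 9)
3. C_x = 1  [C = 2·N−B = 2·(10, 13)−(19, 17)]
4. C_y = 9  [C = 2·N−B = 2·(10, 13)−(19, 17)]
   so C = (1, 9)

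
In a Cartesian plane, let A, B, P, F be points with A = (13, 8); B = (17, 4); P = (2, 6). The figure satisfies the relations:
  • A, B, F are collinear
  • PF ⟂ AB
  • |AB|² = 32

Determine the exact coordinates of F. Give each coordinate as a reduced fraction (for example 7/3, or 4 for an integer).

1. F_x = 17/2  [[A, B, F are collinear ⇒ 4x+4y-84=0] ∩ [PF ⟂ AB ⇒ 4x-4y+16=0]]
2. F_y = 25/2  [[A, B, F are collinear ⇒ 4x+4y-84=0] ∩ [PF ⟂ AB ⇒ 4x-4y+16=0]]
   so F = (17/2, 25/2)

F = (17/2, 25/2)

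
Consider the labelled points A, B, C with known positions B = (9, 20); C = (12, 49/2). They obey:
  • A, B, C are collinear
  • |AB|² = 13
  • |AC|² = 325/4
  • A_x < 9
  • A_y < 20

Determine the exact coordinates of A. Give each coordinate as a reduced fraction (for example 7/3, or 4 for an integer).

1. A_x = 7  [[A, B, C are collinear ⇒ -9/2x+3y-39/2=0] ∩ [|A−(9, 20)|²=13]]
2. A_y = 17  [[A, B, C are collinear ⇒ -9/2x+3y-39/2=0] ∩ [|A−(9, 20)|²=13]]
   so A = (7, 17)

A = (7, 17)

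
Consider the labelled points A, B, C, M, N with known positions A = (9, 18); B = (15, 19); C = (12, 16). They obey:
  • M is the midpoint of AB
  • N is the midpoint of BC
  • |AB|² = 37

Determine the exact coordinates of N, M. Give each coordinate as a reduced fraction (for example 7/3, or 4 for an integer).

1. M_x = 12  [2·M = A+B = (9, 18)+(15, 19)]
2. M_y = 37/2  [2·M = A+B = (9, 18)+(15, 19)]
   so M = (12, 37/2)
3. N_x = 27/2  [2·N = B+C = (15, 19)+(12, 16)]
4. N_y = 35/2  [2·N = B+C = (15, 19)+(12, 16)]
   so N = (27/2, 35/2)

N = (27/2, 35/2)
M = (12, 37/2)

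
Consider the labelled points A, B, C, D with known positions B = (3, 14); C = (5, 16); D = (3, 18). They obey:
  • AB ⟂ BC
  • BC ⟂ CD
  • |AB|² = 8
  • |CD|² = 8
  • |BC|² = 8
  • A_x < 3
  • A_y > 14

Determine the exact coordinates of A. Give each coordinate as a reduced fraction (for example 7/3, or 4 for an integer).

1. A_x = 1  [[AB ⟂ BC ⇒ -2x-2y+34=0] ∩ [|A−(3, 14)|²=8]]
2. A_y = 16  [[AB ⟂ BC ⇒ -2x-2y+34=0] ∩ [|A−(3, 14)|²=8]]
   so A = (1, 16)

A = (1, 16)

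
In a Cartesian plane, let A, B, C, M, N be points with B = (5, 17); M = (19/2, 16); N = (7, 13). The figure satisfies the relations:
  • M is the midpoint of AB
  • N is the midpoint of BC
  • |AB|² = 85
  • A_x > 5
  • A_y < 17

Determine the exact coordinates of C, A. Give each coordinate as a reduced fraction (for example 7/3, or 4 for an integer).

1. A_x = 14  [A = 2·M−B = 2·(19/2, 16)−(5, 17)]
2. A_y = 15  [A = 2·M−B = 2·(19/2, 16)−(5, 17)]
   so A = (14, 15)
3. C_x = 9  [C = 2·N−B = 2·(7, 13)−(5, 17)]
4. C_y = 9  [C = 2·N−B = 2·(7, 13)−(5, 17)]
   so C = (9, 9)

C = (9, 9)
A = (14, 15)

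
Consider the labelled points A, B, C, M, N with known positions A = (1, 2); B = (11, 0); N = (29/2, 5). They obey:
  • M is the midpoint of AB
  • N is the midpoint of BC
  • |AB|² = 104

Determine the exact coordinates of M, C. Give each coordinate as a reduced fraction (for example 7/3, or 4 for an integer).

1. M_x = 6  [2·M = A+B = (1, 2)+(11, 0)]
2. M_y = 1  [2·M = A+B = (1, 2)+(11, 0)]
   so M = (6, 1)
3. C_x = 18  [C = 2·N−B = 2·(29/2, 5)−(11, 0)]
4. C_y = 10  [C = 2·N−B = 2·(29/2, 5)−(11, 0)]
   so C = (18, 10)

M = (6, 1)
C = (18, 10)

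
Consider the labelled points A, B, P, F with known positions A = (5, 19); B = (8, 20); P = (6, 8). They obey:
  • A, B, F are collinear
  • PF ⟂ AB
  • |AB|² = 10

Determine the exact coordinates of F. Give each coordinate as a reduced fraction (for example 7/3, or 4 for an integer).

F = (13/5, 91/5)

1. F_x = 13/5  [[A, B, F are collinear ⇒ -1x+3y-52=0] ∩ [PF ⟂ AB ⇒ 3x+1y-26=0]]
2. F_y = 91/5  [[A, B, F are collinear ⇒ -1x+3y-52=0] ∩ [PF ⟂ AB ⇒ 3x+1y-26=0]]
   so F = (13/5, 91/5)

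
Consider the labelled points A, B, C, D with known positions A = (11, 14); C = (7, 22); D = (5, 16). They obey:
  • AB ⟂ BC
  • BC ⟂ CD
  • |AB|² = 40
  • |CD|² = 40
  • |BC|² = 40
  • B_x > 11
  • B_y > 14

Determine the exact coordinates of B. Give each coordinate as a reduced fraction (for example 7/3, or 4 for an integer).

1. B_x = 13  [[BC ⟂ CD ⇒ 2x+6y-146=0] ∩ [|B−(11, 14)|²=40]]
2. B_y = 20  [[BC ⟂ CD ⇒ 2x+6y-146=0] ∩ [|B−(11, 14)|²=40]]
   so B = (13, 20)

B = (13, 20)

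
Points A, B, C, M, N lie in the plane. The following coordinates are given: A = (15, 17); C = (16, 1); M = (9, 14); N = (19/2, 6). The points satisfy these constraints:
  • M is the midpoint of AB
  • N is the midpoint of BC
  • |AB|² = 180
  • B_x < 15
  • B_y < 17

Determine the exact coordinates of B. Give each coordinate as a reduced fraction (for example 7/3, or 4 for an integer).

1. B_x = 3  [B = 2·M−A = 2·(9, 14)−(15, 17)]
2. B_y = 11  [B = 2·M−A = 2·(9, 14)−(15, 17)]
   so B = (3, 11)

B = (3, 11)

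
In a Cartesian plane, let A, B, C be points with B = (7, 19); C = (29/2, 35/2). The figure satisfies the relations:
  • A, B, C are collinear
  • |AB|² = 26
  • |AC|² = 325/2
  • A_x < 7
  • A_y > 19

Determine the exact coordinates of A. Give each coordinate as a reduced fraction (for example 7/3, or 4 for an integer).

1. A_x = 2  [[A, B, C are collinear ⇒ 3/2x+15/2y-153=0] ∩ [|A−(7, 19)|²=26]]
2. A_y = 20  [[A, B, C are collinear ⇒ 3/2x+15/2y-153=0] ∩ [|A−(7, 19)|²=26]]
   so A = (2, 20)

A = (2, 20)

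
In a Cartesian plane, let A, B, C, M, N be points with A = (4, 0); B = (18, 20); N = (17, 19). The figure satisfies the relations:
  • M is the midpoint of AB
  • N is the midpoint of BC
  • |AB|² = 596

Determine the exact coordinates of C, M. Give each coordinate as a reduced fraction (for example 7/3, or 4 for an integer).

1. M_x = 11  [2·M = A+B = (4, 0)+(18, 20)]
2. M_y = 10  [2·M = A+B = (4, 0)+(18, 20)]
   so M = (11, 10)
3. C_x = 16  [C = 2·N−B = 2·(17, 19)−(18, 20)]
4. C_y = 18  [C = 2·N−B = 2·(17, 19)−(18, 20)]
   so C = (16, 18)

C = (16, 18)
M = (11, 10)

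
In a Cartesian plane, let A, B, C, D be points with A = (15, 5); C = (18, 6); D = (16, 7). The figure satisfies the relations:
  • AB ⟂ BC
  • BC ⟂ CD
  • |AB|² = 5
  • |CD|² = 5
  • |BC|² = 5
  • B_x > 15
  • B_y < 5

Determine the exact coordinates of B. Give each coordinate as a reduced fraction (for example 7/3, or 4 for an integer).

1. B_x = 17  [[BC ⟂ CD ⇒ 2x-1y-30=0] ∩ [|B−(15, 5)|²=5]]
2. B_y = 4  [[BC ⟂ CD ⇒ 2x-1y-30=0] ∩ [|B−(15, 5)|²=5]]
   so B = (17, 4)

B = (17, 4)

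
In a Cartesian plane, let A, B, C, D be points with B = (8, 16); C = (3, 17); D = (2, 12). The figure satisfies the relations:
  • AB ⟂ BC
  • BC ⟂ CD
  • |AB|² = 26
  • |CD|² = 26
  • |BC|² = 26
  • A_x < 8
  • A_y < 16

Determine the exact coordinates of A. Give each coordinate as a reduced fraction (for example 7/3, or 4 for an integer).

A = (7, 11)

1. A_x = 7  [[AB ⟂ BC ⇒ 5x-1y-24=0] ∩ [|A−(8, 16)|²=26]]
2. A_y = 11  [[AB ⟂ BC ⇒ 5x-1y-24=0] ∩ [|A−(8, 16)|²=26]]
   so A = (7, 11)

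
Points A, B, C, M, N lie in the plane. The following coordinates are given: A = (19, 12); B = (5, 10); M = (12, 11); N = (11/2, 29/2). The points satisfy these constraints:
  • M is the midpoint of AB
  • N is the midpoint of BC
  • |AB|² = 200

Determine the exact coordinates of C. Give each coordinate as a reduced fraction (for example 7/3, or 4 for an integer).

C = (6, 19)

1. C_x = 6  [C = 2·N−B = 2·(11/2, 29/2)−(5, 10)]
2. C_y = 19  [C = 2·N−B = 2·(11/2, 29/2)−(5, 10)]
   so C = (6, 19)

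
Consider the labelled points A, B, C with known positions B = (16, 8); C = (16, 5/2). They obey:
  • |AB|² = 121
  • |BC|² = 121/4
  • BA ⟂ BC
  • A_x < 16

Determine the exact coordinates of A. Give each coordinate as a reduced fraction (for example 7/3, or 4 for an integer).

A = (5, 8)

1. A_x = 5  [[BA ⟂ BC ⇒ -11/2y+44=0] ∩ [|A−(16, 8)|²=121]]
2. A_y = 8  [[BA ⟂ BC ⇒ -11/2y+44=0] ∩ [|A−(16, 8)|²=121]]
   so A = (5, 8)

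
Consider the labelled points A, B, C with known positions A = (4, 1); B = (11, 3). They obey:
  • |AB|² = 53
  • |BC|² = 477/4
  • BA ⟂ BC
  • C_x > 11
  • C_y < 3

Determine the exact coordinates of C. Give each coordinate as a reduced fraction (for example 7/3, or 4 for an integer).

C = (14, -15/2)

1. C_x = 14  [[BA ⟂ BC ⇒ -7x-2y+83=0] ∩ [|C−(11, 3)|²=477/4]]
2. C_y = -15/2  [[BA ⟂ BC ⇒ -7x-2y+83=0] ∩ [|C−(11, 3)|²=477/4]]
   so C = (14, -15/2)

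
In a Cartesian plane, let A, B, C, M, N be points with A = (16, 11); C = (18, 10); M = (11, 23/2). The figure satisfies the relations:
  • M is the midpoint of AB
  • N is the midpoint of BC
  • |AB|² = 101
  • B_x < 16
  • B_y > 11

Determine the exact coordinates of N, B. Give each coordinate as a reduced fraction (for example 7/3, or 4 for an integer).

N = (12, 11)
B = (6, 12)

1. B_x = 6  [B = 2·M−A = 2·(11, 23/2)−(16, 11)]
2. B_y = 12  [B = 2·M−A = 2·(11, 23/2)−(16, 11)]
   so B = (6, 12)
3. N_x = 12  [2·N = B+C = (6, 12)+(18, 10)]
4. N_y = 11  [2·N = B+C = (6, 12)+(18, 10)]
   so N = (12, 11)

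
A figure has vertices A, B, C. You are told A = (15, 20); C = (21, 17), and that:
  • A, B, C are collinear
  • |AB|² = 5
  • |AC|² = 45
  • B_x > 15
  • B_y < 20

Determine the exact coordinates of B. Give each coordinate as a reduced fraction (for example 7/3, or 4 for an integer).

1. B_x = 17  [[A, B, C are collinear ⇒ -3x-6y+165=0] ∩ [|B−(15, 20)|²=5]]
2. B_y = 19  [[A, B, C are collinear ⇒ -3x-6y+165=0] ∩ [|B−(15, 20)|²=5]]
   so B = (17, 19)

B = (17, 19)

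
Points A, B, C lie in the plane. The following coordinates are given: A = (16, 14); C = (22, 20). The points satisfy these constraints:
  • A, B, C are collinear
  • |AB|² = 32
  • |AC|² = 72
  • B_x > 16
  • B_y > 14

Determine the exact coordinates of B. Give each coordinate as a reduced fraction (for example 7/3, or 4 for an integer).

B = (20, 18)

1. B_x = 20  [[A, B, C are collinear ⇒ 6x-6y-12=0] ∩ [|B−(16, 14)|²=32]]
2. B_y = 18  [[A, B, C are collinear ⇒ 6x-6y-12=0] ∩ [|B−(16, 14)|²=32]]
   so B = (20, 18)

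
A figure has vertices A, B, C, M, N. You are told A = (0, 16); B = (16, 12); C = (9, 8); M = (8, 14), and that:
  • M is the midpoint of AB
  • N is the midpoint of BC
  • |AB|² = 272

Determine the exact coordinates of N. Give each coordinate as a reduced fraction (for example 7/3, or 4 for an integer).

1. N_x = 25/2  [2·N = B+C = (16, 12)+(9, 8)]
2. N_y = 10  [2·N = B+C = (16, 12)+(9, 8)]
   so N = (25/2, 10)

N = (25/2, 10)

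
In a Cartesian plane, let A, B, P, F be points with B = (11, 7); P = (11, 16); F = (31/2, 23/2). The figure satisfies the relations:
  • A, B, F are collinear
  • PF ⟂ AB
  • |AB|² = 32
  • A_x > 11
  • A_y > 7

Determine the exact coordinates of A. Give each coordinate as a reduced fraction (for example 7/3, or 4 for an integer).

A = (15, 11)

1. A_x = 15  [[A, B, F are collinear ⇒ -9/2x+9/2y+18=0] ∩ [|A−(11, 7)|²=32]]
2. A_y = 11  [[A, B, F are collinear ⇒ -9/2x+9/2y+18=0] ∩ [|A−(11, 7)|²=32]]
   so A = (15, 11)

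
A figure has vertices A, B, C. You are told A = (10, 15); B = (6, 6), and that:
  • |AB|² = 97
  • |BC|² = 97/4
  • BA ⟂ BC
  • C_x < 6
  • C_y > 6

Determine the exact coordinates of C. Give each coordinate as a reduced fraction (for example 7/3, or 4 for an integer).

1. C_x = 3/2  [[BA ⟂ BC ⇒ 4x+9y-78=0] ∩ [|C−(6, 6)|²=97/4]]
2. C_y = 8  [[BA ⟂ BC ⇒ 4x+9y-78=0] ∩ [|C−(6, 6)|²=97/4]]
   so C = (3/2, 8)

C = (3/2, 8)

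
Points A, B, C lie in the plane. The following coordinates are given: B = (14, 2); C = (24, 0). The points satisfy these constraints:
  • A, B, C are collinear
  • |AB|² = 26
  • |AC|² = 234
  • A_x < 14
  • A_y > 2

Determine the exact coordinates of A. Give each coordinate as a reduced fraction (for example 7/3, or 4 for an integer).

A = (9, 3)

1. A_x = 9  [[A, B, C are collinear ⇒ 2x+10y-48=0] ∩ [|A−(14, 2)|²=26]]
2. A_y = 3  [[A, B, C are collinear ⇒ 2x+10y-48=0] ∩ [|A−(14, 2)|²=26]]
   so A = (9, 3)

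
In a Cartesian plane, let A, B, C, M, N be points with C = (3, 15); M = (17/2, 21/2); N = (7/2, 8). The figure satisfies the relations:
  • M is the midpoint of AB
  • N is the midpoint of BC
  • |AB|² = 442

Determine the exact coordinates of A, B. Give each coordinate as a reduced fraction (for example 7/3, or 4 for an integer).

1. B_x = 4  [B = 2·N−C = 2·(7/2, 8)−(3, 15)]
2. B_y = 1  [B = 2·N−C = 2·(7/2, 8)−(3, 15)]
   so B = (4, 1)
3. A_x = 13  [A = 2·M−B = 2·(17/2, 21/2)−(4, 1)]
4. A_y = 20  [A = 2·M−B = 2·(17/2, 21/2)−(4, 1)]
   so A = (13, 20)

A = (13, 20)
B = (4, 1)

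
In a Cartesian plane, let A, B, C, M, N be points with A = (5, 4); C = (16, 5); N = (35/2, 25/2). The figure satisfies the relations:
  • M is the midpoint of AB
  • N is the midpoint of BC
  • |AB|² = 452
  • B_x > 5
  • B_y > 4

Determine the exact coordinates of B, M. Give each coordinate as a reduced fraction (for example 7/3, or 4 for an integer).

1. B_x = 19  [B = 2·N−C = 2·(35/2, 25/2)−(16, 5)]
2. B_y = 20  [B = 2·N−C = 2·(35/2, 25/2)−(16, 5)]
   so B = (19, 20)
3. M_x = 12  [2·M = A+B = (5, 4)+(19, 20)]
4. M_y = 12  [2·M = A+B = (5, 4)+(19, 20)]
   so M = (12, 12)

B = (19, 20)
M = (12, 12)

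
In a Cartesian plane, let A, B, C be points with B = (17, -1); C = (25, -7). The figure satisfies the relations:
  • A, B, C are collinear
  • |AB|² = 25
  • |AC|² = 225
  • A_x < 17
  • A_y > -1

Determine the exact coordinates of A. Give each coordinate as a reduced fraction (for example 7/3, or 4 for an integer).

1. A_x = 13  [[A, B, C are collinear ⇒ 6x+8y-94=0] ∩ [|A−(17, -1)|²=25]]
2. A_y = 2  [[A, B, C are collinear ⇒ 6x+8y-94=0] ∩ [|A−(17, -1)|²=25]]
   so A = (13, 2)

A = (13, 2)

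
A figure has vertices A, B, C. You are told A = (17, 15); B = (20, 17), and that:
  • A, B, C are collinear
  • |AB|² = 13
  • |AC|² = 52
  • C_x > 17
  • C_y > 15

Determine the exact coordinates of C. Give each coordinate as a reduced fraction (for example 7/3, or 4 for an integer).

1. C_x = 23  [[A, B, C are collinear ⇒ -2x+3y-11=0] ∩ [|C−(17, 15)|²=52]]
2. C_y = 19  [[A, B, C are collinear ⇒ -2x+3y-11=0] ∩ [|C−(17, 15)|²=52]]
   so C = (23, 19)

C = (23, 19)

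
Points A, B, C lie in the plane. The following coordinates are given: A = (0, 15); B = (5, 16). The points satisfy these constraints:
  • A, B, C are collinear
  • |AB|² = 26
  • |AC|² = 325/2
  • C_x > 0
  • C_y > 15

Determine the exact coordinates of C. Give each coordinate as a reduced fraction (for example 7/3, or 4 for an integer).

1. C_x = 25/2  [[A, B, C are collinear ⇒ -1x+5y-75=0] ∩ [|C−(0, 15)|²=325/2]]
2. C_y = 35/2  [[A, B, C are collinear ⇒ -1x+5y-75=0] ∩ [|C−(0, 15)|²=325/2]]
   so C = (25/2, 35/2)

C = (25/2, 35/2)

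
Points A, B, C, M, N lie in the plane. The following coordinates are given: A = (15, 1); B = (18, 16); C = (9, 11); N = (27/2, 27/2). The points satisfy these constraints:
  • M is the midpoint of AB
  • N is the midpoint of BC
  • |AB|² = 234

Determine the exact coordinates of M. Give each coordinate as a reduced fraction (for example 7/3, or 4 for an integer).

M = (33/2, 17/2)

1. M_x = 33/2  [2·M = A+B = (15, 1)+(18, 16)]
2. M_y = 17/2  [2·M = A+B = (15, 1)+(18, 16)]
   so M = (33/2, 17/2)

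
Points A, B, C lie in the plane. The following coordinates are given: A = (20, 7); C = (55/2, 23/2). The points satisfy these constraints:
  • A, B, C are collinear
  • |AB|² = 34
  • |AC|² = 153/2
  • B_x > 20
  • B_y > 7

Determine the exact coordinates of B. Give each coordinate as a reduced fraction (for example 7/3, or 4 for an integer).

1. B_x = 25  [[A, B, C are collinear ⇒ 9/2x-15/2y-75/2=0] ∩ [|B−(20, 7)|²=34]]
2. B_y = 10  [[A, B, C are collinear ⇒ 9/2x-15/2y-75/2=0] ∩ [|B−(20, 7)|²=34]]
   so B = (25, 10)

B = (25, 10)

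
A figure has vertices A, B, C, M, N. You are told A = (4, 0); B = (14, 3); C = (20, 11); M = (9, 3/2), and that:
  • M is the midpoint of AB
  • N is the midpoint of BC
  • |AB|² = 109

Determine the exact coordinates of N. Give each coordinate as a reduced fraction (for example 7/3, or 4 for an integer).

N = (17, 7)

1. N_x = 17  [2·N = B+C = (14, 3)+(20, 11)]
2. N_y = 7  [2·N = B+C = (14, 3)+(20, 11)]
   so N = (17, 7)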